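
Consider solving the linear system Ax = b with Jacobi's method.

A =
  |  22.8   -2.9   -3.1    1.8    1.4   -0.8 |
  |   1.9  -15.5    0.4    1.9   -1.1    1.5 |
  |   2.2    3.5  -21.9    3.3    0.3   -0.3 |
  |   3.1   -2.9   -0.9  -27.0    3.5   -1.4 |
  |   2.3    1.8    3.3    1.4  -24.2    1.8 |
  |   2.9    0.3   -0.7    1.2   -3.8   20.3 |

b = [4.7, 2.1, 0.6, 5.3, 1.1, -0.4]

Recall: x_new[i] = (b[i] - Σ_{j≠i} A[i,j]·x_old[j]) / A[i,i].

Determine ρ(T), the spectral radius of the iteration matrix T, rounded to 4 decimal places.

Split A = D + L + U, D = diag(22.8, -15.5, -21.9, -27, -24.2, 20.3).
Jacobi T = -D⁻¹(L+U): T[1,5] = -(1.5)/(-15.5) = +0.0968; T[1,1] = 0.
  T[0,:] = [+0.0000  +0.1272  +0.1360  -0.0789  -0.0614  +0.0351]
  T[1,:] = [+0.1226  +0.0000  +0.0258  +0.1226  -0.0710  +0.0968]
  T[2,:] = [+0.1005  +0.1598  +0.0000  +0.1507  +0.0137  -0.0137]
  T[3,:] = [+0.1148  -0.1074  -0.0333  +0.0000  +0.1296  -0.0519]
  T[4,:] = [+0.0950  +0.0744  +0.1364  +0.0579  +0.0000  +0.0744]
  T[5,:] = [-0.1429  -0.0148  +0.0345  -0.0591  +0.1872  +0.0000]
eigenvalue magnitudes: 0.2227, 0.1849, 0.1849, 0.1448, 0.0749, 0.0749.
spectral radius ρ = 0.2227; 0.2227 < 1: convergent.

0.2227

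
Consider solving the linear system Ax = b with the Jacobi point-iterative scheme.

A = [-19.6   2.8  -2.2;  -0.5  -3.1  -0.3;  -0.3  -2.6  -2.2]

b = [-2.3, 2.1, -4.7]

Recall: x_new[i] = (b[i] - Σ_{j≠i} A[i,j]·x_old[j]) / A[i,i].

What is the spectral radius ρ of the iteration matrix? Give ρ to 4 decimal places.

0.3950

Write A = D+L+U with D = diag(-19.6, -3.1, -2.2).
T_J = -D⁻¹(L+U): T[0,1] = -(2.8)/(-19.6) = +0.1429; T[0,0] = 0.
  T[0,:] = [+0.0000 +0.1429 -0.1122]
  T[1,:] = [-0.1613 +0.0000 -0.0968]
  T[2,:] = [-0.1364 -1.1818 +0.0000]
|eigenvalues of T|: 0.3950, 0.2222, 0.2222.
ρ = 0.3950; 0.3950 < 1, so it converges for any x₀.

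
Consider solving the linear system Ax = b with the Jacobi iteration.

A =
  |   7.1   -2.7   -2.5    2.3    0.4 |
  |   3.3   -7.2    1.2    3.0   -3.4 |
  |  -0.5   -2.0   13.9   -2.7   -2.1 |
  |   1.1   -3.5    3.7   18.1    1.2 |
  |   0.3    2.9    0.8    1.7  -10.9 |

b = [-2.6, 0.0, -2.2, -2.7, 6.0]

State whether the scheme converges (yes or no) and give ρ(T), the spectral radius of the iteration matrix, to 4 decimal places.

A = D + L + U where D = diag(7.1, -7.2, 13.9, 18.1, -10.9).
Jacobi T = -D⁻¹(L+U): T[3,1] = -(-3.5)/(18.1) = +0.1934; T[3,3] = 0.
  T[0,:] = [+0.0000  +0.3803  +0.3521  -0.3239  -0.0563]
  T[1,:] = [+0.4583  +0.0000  +0.1667  +0.4167  -0.4722]
  T[2,:] = [+0.0360  +0.1439  +0.0000  +0.1942  +0.1511]
  T[3,:] = [-0.0608  +0.1934  -0.2044  +0.0000  -0.0663]
  T[4,:] = [+0.0275  +0.2661  +0.0734  +0.1560  +0.0000]
eigenvalue magnitudes: 0.5407, 0.3945, 0.3377, 0.3377, 0.0995.
ρ(T) = max|λ| = 0.5407; 0.5407 < 1: convergent.

yes, ρ = 0.5407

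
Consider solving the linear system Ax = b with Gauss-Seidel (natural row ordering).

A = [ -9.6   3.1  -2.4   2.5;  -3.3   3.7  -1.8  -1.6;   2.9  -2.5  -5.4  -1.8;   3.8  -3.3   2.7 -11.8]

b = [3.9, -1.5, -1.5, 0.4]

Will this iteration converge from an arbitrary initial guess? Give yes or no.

Let D = diag(-9.6, 3.7, -5.4, -11.8); L, U the strict triangles.
T_GS = -(D+L)⁻¹U: row 0 first, T[0,1] = -(3.1)/(-9.6) = +0.3229; later rows by forward substitution.
  T[0,:] = [+0.0000, +0.3229, -0.2500, +0.2604]
  T[1,:] = [+0.0000, +0.2880, +0.2635, +0.6647]
  T[2,:] = [+0.0000, +0.0401, -0.2563, -0.5012]
  T[3,:] = [+0.0000, +0.0326, -0.2128, -0.2167]
moduli |λ_i(T)| = 0.5988, 0.3279, 0.0859, 0.0000.
ρ = 0.5988; 0.5988 < 1: convergent.

yes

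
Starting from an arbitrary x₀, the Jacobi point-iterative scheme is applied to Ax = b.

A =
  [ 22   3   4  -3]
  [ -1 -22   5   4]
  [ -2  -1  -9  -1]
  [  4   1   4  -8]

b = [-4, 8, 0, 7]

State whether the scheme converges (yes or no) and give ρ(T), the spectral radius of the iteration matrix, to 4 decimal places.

yes, ρ = 0.4027

A = D + L + U where D = diag(22, -22, -9, -8).
Jacobi T = -D⁻¹(L+U): T[0,3] = -(-3)/(22) = +0.1364; T[0,0] = 0.
  T[0,:] = [+0.0000  -0.1364  -0.1818  +0.1364]
  T[1,:] = [-0.0455  +0.0000  +0.2273  +0.1818]
  T[2,:] = [-0.2222  -0.1111  +0.0000  -0.1111]
  T[3,:] = [+0.5000  +0.1250  +0.5000  +0.0000]
moduli |λ_i(T)| = 0.4027, 0.2597, 0.2597, 0.2515.
ρ = 0.4027; 0.4027 < 1, so it converges for any x₀.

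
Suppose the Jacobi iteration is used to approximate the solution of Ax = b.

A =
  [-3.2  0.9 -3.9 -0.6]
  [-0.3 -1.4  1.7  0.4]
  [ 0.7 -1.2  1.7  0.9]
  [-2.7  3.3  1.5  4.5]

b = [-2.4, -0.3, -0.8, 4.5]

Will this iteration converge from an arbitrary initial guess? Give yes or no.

Split A = D + L + U, D = diag(-3.2, -1.4, 1.7, 4.5).
T_J = -D⁻¹(L+U): T[1,0] = -(-0.3)/(-1.4) = -0.2143; T[1,1] = 0.
  T[0,:] = [+0.0000 +0.2812 -1.2188 -0.1875]
  T[1,:] = [-0.2143 +0.0000 +1.2143 +0.2857]
  T[2,:] = [-0.4118 +0.7059 +0.0000 -0.5294]
  T[3,:] = [+0.6000 -0.7333 -0.3333 +0.0000]
|roots of det(T-λI)|: 1.3305, 0.7951, 0.7951, 0.0113.
ρ = 1.3305; 1.3305 > 1: divergent.

no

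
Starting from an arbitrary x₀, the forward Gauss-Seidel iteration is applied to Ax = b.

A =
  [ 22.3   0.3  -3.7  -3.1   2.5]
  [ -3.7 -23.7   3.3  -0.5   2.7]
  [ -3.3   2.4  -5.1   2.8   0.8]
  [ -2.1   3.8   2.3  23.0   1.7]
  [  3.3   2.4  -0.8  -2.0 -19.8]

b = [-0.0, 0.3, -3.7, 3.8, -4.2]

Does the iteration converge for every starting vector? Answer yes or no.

Diagonal D = diag(22.3, -23.7, -5.1, 23, -19.8); L, U strict lower/upper.
GS T = -(D+L)⁻¹U: row 0 first, T[0,3] = -(-3.1)/(22.3) = +0.1390; later rows by forward substitution.
  T[0,:] = [+0.0000 -0.0135 +0.1659 +0.1390 -0.1121]
  T[1,:] = [+0.0000 +0.0021 +0.1133 -0.0428 +0.1314]
  T[2,:] = [+0.0000 +0.0097 -0.0540 +0.4389 +0.2913]
  T[3,:] = [+0.0000 -0.0025 +0.0018 -0.0241 -0.1350]
  T[4,:] = [+0.0000 -0.0021 +0.0434 +0.0027 -0.0009]
|λ(T)| sorted: 0.2020, 0.1087, 0.1087, 0.0053, 0.0000.
ρ = 0.2020; 0.2020 < 1 ⇒ converges.

yes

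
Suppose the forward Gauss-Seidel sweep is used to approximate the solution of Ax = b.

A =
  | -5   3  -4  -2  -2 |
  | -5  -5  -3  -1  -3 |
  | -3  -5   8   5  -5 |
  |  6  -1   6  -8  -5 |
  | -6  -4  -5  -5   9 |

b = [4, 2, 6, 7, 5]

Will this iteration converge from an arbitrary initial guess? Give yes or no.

no

A = D + L + U where D = diag(-5, -5, 8, -8, 9).
T_GS = -(D+L)⁻¹U: row 0 first, T[0,2] = -(-4)/(-5) = -0.8000; later rows by forward substitution.
  T[0,:] = [+0.0000  +0.6000  -0.8000  -0.4000  -0.4000]
  T[1,:] = [+0.0000  -0.6000  +0.2000  +0.2000  -0.2000]
  T[2,:] = [+0.0000  -0.1500  -0.1750  -0.6500  +0.3500]
  T[3,:] = [+0.0000  +0.4125  -0.7562  -0.8125  -0.6375]
  T[4,:] = [+0.0000  +0.2792  -0.9618  -0.9903  -0.5153]
|roots of det(T-λI)|: 1.6377, 0.6071, 0.3071, 0.3071, 0.0000.
spectral radius ρ = 1.6377; 1.6377 > 1 ⇒ diverges.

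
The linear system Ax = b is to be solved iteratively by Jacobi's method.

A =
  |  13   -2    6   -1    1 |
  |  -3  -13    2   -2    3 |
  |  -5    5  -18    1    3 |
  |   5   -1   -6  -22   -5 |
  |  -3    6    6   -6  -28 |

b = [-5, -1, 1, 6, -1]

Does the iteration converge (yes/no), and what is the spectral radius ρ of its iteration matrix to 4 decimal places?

yes, ρ = 0.6571

A = D + L + U where D = diag(13, -13, -18, -22, -28).
Jacobi T = -D⁻¹(L+U): T[3,0] = -(5)/(-22) = +0.2273; T[3,3] = 0.
  T[0,:] = [+0.0000, +0.1538, -0.4615, +0.0769, -0.0769]
  T[1,:] = [-0.2308, +0.0000, +0.1538, -0.1538, +0.2308]
  T[2,:] = [-0.2778, +0.2778, +0.0000, +0.0556, +0.1667]
  T[3,:] = [+0.2273, -0.0455, -0.2727, +0.0000, -0.2273]
  T[4,:] = [-0.1071, +0.2143, +0.2143, -0.2143, +0.0000]
|λ(T)| sorted: 0.6571, 0.2934, 0.1993, 0.1993, 0.0042.
spectral radius ρ = 0.6571; 0.6571 < 1: convergent.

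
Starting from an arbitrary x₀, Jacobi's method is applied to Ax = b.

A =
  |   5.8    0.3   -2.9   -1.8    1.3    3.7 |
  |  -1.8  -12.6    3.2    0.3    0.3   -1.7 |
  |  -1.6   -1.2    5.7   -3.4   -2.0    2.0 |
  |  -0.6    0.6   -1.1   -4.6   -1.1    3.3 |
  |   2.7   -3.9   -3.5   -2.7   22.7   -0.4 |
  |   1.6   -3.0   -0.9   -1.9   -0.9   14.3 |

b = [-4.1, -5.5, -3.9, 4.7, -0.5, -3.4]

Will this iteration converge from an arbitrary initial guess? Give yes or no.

Split A = D + L + U, D = diag(5.8, -12.6, 5.7, -4.6, 22.7, 14.3).
Jacobi T = -D⁻¹(L+U): T[0,5] = -(3.7)/(5.8) = -0.6379; T[0,0] = 0.
  T[0,:] = [+0.0000 -0.0517 +0.5000 +0.3103 -0.2241 -0.6379]
  T[1,:] = [-0.1429 +0.0000 +0.2540 +0.0238 +0.0238 -0.1349]
  T[2,:] = [+0.2807 +0.2105 +0.0000 +0.5965 +0.3509 -0.3509]
  T[3,:] = [-0.1304 +0.1304 -0.2391 +0.0000 -0.2391 +0.7174]
  T[4,:] = [-0.1189 +0.1718 +0.1542 +0.1189 +0.0000 +0.0176]
  T[5,:] = [-0.1119 +0.2098 +0.0629 +0.1329 +0.0629 +0.0000]
|λ(T)| sorted: 0.5348, 0.3936, 0.3394, 0.3394, 0.1442, 0.1002.
spectral radius ρ = 0.5348; 0.5348 < 1, so it converges for any x₀.

yes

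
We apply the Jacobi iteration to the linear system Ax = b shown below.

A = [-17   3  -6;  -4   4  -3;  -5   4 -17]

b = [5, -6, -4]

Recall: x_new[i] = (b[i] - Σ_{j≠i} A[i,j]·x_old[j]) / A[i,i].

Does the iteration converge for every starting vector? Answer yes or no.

yes

A = D + L + U where D = diag(-17, 4, -17).
T_J = -D⁻¹(L+U): T[0,1] = -(3)/(-17) = +0.1765; T[0,0] = 0.
  T[0,:] = [+0.0000 +0.1765 -0.3529]
  T[1,:] = [+1.0000 +0.0000 +0.7500]
  T[2,:] = [-0.2941 +0.2353 +0.0000]
moduli |λ_i(T)| = 0.7827, 0.3948, 0.3948.
ρ(T) = max|λ| = 0.7827; 0.7827 < 1 ⇒ converges.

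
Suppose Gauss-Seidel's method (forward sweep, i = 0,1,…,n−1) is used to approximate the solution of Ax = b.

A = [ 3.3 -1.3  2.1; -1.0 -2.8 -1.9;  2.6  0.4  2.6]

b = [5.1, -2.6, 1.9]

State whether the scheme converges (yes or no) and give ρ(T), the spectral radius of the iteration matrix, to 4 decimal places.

Split A = D + L + U, D = diag(3.3, -2.8, 2.6).
Gauss-Seidel: T = -(D+L)⁻¹U, row 0 first, T[0,2] = -(2.1)/(3.3) = -0.6364; later rows by forward substitution.
  T[0,:] = [+0.0000 +0.3939 -0.6364]
  T[1,:] = [+0.0000 -0.1407 -0.4513]
  T[2,:] = [+0.0000 -0.3723 +0.7058]
moduli |λ_i(T)| = 0.8717, 0.3066, 0.0000.
ρ(T) = max|λ| = 0.8717; 0.8717 < 1: convergent.

yes, ρ = 0.8717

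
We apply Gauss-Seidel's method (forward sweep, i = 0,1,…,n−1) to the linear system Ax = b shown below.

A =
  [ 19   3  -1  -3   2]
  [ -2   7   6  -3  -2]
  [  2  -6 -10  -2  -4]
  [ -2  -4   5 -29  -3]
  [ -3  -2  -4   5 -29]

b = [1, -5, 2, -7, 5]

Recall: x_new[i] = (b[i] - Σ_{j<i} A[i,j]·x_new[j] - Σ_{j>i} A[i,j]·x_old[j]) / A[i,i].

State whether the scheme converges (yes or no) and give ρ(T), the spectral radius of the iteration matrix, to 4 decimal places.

yes, ρ = 0.4049

Diagonal D = diag(19, 7, -10, -29, -29); L, U strict lower/upper.
Gauss-Seidel: T = -(D+L)⁻¹U, row 0 first, T[0,3] = -(-3)/(19) = +0.1579; later rows by forward substitution.
  T[0,:] = [+0.0000 -0.1579 +0.0526 +0.1579 -0.1053]
  T[1,:] = [+0.0000 -0.0451 -0.8421 +0.4737 +0.2556]
  T[2,:] = [+0.0000 -0.0045 +0.5158 -0.4526 -0.5744]
  T[3,:] = [+0.0000 +0.0163 +0.2015 -0.1543 -0.2305]
  T[4,:] = [+0.0000 +0.0229 +0.0162 -0.0132 +0.0328]
|eigenvalues of T|: 0.4049, 0.1426, 0.1426, 0.0352, 0.0000.
spectral radius ρ = 0.4049; 0.4049 < 1 ⇒ converges.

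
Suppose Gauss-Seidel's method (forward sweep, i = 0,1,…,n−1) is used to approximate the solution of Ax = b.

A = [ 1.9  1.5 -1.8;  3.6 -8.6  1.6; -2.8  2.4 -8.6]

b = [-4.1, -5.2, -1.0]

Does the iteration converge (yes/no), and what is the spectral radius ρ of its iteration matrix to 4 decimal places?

yes, ρ = 0.5615

Let D = diag(1.9, -8.6, -8.6); L, U the strict triangles.
T_GS = -(D+L)⁻¹U: row 0 first, T[0,1] = -(1.5)/(1.9) = -0.7895; later rows by forward substitution.
  T[0,:] = [+0.0000 -0.7895 +0.9474]
  T[1,:] = [+0.0000 -0.3305 +0.5826]
  T[2,:] = [+0.0000 +0.1648 -0.1459]
|eigenvalues of T|: 0.5615, 0.0852, 0.0000.
spectral radius ρ = 0.5615; 0.5615 < 1: convergent.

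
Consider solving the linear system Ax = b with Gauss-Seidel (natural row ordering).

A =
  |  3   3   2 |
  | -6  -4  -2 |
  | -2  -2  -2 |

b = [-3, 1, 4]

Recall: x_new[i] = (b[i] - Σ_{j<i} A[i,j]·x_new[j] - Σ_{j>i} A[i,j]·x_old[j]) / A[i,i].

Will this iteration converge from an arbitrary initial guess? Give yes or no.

Split A = D + L + U, D = diag(3, -4, -2).
Gauss-Seidel: T = -(D+L)⁻¹U, row 0 first, T[0,2] = -(2)/(3) = -0.6667; later rows by forward substitution.
  T[0,:] = [+0.0000  -1.0000  -0.6667]
  T[1,:] = [+0.0000  +1.5000  +0.5000]
  T[2,:] = [+0.0000  -0.5000  +0.1667]
|eigenvalues of T|: 1.2743, 0.3924, 0.0000.
ρ(T) = max|λ| = 1.2743; 1.2743 > 1, so it fails to converge.

no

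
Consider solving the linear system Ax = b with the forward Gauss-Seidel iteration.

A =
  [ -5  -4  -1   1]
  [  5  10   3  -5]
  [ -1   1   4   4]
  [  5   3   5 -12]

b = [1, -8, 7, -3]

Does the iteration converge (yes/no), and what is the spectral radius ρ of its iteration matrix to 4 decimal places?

yes, ρ = 0.5228

A = D + L + U where D = diag(-5, 10, 4, -12).
T_GS = -(D+L)⁻¹U: row 0 first, T[0,1] = -(-4)/(-5) = -0.8000; later rows by forward substitution.
  T[0,:] = [+0.0000  -0.8000  -0.2000  +0.2000]
  T[1,:] = [+0.0000  +0.4000  -0.2000  +0.4000]
  T[2,:] = [+0.0000  -0.3000  +0.0000  -1.0500]
  T[3,:] = [+0.0000  -0.3583  -0.1333  -0.2542]
|roots of det(T-λI)|: 0.5228, 0.4373, 0.4373, 0.0000.
ρ = 0.5228; 0.5228 < 1, so it converges for any x₀.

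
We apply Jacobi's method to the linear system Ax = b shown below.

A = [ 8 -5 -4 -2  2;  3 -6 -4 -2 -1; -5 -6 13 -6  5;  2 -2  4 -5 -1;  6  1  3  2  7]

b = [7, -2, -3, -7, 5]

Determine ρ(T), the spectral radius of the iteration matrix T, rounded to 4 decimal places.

Write A = D+L+U with D = diag(8, -6, 13, -5, 7).
T_J = -D⁻¹(L+U): T[4,1] = -(1)/(7) = -0.1429; T[4,4] = 0.
  T[0,:] = [+0.0000 +0.6250 +0.5000 +0.2500 -0.2500]
  T[1,:] = [+0.5000 +0.0000 -0.6667 -0.3333 -0.1667]
  T[2,:] = [+0.3846 +0.4615 +0.0000 +0.4615 -0.3846]
  T[3,:] = [+0.4000 -0.4000 +0.8000 +0.0000 -0.2000]
  T[4,:] = [-0.8571 -0.1429 -0.4286 -0.2857 +0.0000]
|eigenvalues of T|: 1.1403, 0.7256, 0.7256, 0.5978, 0.4194.
ρ = 1.1403; 1.1403 > 1, so it fails to converge.

1.1403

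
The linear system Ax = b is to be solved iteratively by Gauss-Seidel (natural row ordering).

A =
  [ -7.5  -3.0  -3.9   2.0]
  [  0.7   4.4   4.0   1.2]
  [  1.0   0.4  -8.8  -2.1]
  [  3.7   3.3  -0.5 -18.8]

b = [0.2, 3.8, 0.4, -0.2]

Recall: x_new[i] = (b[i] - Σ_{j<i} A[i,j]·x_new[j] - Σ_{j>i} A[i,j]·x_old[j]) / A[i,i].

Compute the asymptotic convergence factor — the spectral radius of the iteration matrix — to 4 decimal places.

0.4130

A = D + L + U where D = diag(-7.5, 4.4, -8.8, -18.8).
Gauss-Seidel: T = -(D+L)⁻¹U, row 0 first, T[0,2] = -(-3.9)/(-7.5) = -0.5200; later rows by forward substitution.
  T[0,:] = [+0.0000, -0.4000, -0.5200, +0.2667]
  T[1,:] = [+0.0000, +0.0636, -0.8264, -0.3152]
  T[2,:] = [+0.0000, -0.0426, -0.0967, -0.2227]
  T[3,:] = [+0.0000, -0.0664, -0.2448, +0.0031]
moduli |λ_i(T)| = 0.4130, 0.2033, 0.2033, 0.0000.
ρ = 0.4130; 0.4130 < 1 ⇒ converges.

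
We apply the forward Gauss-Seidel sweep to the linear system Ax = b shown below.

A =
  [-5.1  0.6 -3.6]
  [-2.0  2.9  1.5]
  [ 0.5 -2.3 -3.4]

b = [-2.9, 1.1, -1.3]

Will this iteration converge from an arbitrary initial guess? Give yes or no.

yes

Write A = D+L+U with D = diag(-5.1, 2.9, -3.4).
T_GS = -(D+L)⁻¹U: row 0 first, T[0,1] = -(0.6)/(-5.1) = +0.1176; later rows by forward substitution.
  T[0,:] = [+0.0000 +0.1176 -0.7059]
  T[1,:] = [+0.0000 +0.0811 -1.0041]
  T[2,:] = [+0.0000 -0.0376 +0.5754]
eigenvalue magnitudes: 0.6426, 0.0139, 0.0000.
ρ = 0.6426; 0.6426 < 1, so it converges for any x₀.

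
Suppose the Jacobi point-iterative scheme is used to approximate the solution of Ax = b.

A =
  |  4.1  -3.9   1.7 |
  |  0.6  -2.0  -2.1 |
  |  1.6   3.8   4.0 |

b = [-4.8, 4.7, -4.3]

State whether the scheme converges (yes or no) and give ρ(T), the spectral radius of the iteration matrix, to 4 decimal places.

Write A = D+L+U with D = diag(4.1, -2, 4).
T_J = -D⁻¹(L+U): T[1,2] = -(-2.1)/(-2) = -1.0500; T[1,1] = 0.
  T[0,:] = [+0.0000, +0.9512, -0.4146]
  T[1,:] = [+0.3000, +0.0000, -1.0500]
  T[2,:] = [-0.4000, -0.9500, +0.0000]
moduli |λ_i(T)| = 1.3532, 0.9510, 0.4023.
ρ(T) = max|λ| = 1.3532; 1.3532 > 1 ⇒ diverges.

no, ρ = 1.3532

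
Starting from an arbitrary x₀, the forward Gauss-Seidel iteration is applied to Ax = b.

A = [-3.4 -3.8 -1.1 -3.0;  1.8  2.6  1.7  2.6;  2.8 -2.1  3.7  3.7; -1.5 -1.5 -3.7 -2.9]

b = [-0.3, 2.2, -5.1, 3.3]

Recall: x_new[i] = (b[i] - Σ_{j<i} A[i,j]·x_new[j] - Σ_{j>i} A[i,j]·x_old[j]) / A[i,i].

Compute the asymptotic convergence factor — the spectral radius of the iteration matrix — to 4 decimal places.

1.4531

Split A = D + L + U, D = diag(-3.4, 2.6, 3.7, -2.9).
GS T = -(D+L)⁻¹U: row 0 first, T[0,2] = -(-1.1)/(-3.4) = -0.3235; later rows by forward substitution.
  T[0,:] = [+0.0000, -1.1176, -0.3235, -0.8824]
  T[1,:] = [+0.0000, +0.7738, -0.4299, -0.3891]
  T[2,:] = [+0.0000, +1.2849, +0.0009, -0.5531]
  T[3,:] = [+0.0000, -1.4615, +0.3886, +1.3634]
eigenvalue magnitudes: 1.4531, 0.5100, 0.5100, 0.0000.
spectral radius ρ = 1.4531; 1.4531 > 1: divergent.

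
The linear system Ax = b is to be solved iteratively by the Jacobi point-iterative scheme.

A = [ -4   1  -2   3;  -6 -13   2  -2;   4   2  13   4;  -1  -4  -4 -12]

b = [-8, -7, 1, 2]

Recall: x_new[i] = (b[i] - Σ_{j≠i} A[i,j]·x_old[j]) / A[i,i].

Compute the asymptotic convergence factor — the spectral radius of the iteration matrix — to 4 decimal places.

Split A = D + L + U, D = diag(-4, -13, 13, -12).
Jacobi: T = -D⁻¹(L+U), T[3,0] = -(-1)/(-12) = -0.0833; T[3,3] = 0.
  T[0,:] = [+0.0000, +0.2500, -0.5000, +0.7500]
  T[1,:] = [-0.4615, +0.0000, +0.1538, -0.1538]
  T[2,:] = [-0.3077, -0.1538, +0.0000, -0.3077]
  T[3,:] = [-0.0833, -0.3333, -0.3333, +0.0000]
moduli |λ_i(T)| = 0.6201, 0.4599, 0.4599, 0.1391.
ρ = 0.6201; 0.6201 < 1, so it converges for any x₀.

0.6201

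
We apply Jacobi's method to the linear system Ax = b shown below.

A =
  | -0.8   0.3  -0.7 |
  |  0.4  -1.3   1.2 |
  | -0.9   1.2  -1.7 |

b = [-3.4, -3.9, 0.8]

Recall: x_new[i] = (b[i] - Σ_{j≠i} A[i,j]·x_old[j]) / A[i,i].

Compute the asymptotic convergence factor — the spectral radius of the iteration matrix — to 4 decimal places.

1.2377

A = D + L + U where D = diag(-0.8, -1.3, -1.7).
Jacobi: T = -D⁻¹(L+U), T[1,2] = -(1.2)/(-1.3) = +0.9231; T[1,1] = 0.
  T[0,:] = [+0.0000, +0.3750, -0.8750]
  T[1,:] = [+0.3077, +0.0000, +0.9231]
  T[2,:] = [-0.5294, +0.7059, +0.0000]
|λ(T)| sorted: 1.2377, 0.9040, 0.3336.
spectral radius ρ = 1.2377; 1.2377 > 1: divergent.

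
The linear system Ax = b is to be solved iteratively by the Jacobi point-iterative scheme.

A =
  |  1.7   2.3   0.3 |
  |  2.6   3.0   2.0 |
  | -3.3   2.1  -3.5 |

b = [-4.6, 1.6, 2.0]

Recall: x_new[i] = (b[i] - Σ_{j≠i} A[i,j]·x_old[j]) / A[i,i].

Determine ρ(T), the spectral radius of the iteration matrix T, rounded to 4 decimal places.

A = D + L + U where D = diag(1.7, 3, -3.5).
Jacobi: T = -D⁻¹(L+U), T[2,1] = -(2.1)/(-3.5) = +0.6000; T[2,2] = 0.
  T[0,:] = [+0.0000 -1.3529 -0.1765]
  T[1,:] = [-0.8667 +0.0000 -0.6667]
  T[2,:] = [-0.9429 +0.6000 +0.0000]
|eigenvalues of T|: 1.2444, 0.7808, 0.7808.
ρ = 1.2444; 1.2444 > 1, so it fails to converge.

1.2444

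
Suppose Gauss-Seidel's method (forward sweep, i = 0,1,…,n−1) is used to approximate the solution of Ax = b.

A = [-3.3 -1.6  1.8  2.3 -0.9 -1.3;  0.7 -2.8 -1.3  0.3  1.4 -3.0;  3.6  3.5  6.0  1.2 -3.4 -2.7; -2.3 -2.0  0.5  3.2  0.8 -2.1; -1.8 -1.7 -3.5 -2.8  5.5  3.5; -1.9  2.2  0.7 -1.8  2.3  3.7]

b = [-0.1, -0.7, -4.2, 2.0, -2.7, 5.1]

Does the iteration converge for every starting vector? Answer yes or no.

no

Let D = diag(-3.3, -2.8, 6, 3.2, 5.5, 3.7); L, U the strict triangles.
T_GS = -(D+L)⁻¹U: row 0 first, T[0,5] = -(-1.3)/(-3.3) = -0.3939; later rows by forward substitution.
  T[0,:] = [+0.0000  -0.4848  +0.5455  +0.6970  -0.2727  -0.3939]
  T[1,:] = [+0.0000  -0.1212  -0.3279  +0.2814  +0.4318  -1.1699]
  T[2,:] = [+0.0000  +0.3616  -0.1360  -0.7823  +0.4784  +1.3688]
  T[3,:] = [+0.0000  -0.4807  +0.2083  +0.7991  -0.2509  -0.5720]
  T[4,:] = [+0.0000  -0.2108  +0.0967  +0.2240  +0.2209  -0.5470]
  T[5,:] = [+0.0000  -0.3482  +0.5421  +0.5881  -0.7467  +0.2962]
|roots of det(T-λI)|: 1.2336, 0.7495, 0.2639, 0.2639, 0.0571, 0.0000.
spectral radius ρ = 1.2336; 1.2336 > 1: divergent.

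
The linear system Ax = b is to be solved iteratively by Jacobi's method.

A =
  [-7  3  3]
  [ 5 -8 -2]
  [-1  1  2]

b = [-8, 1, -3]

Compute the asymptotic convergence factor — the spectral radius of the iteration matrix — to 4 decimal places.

Write A = D+L+U with D = diag(-7, -8, 2).
T_J = -D⁻¹(L+U): T[0,2] = -(3)/(-7) = +0.4286; T[0,0] = 0.
  T[0,:] = [+0.0000, +0.4286, +0.4286]
  T[1,:] = [+0.6250, +0.0000, -0.2500]
  T[2,:] = [+0.5000, -0.5000, +0.0000]
|roots of det(T-λI)|: 0.9027, 0.4558, 0.4558.
ρ(T) = max|λ| = 0.9027; 0.9027 < 1, so it converges for any x₀.

0.9027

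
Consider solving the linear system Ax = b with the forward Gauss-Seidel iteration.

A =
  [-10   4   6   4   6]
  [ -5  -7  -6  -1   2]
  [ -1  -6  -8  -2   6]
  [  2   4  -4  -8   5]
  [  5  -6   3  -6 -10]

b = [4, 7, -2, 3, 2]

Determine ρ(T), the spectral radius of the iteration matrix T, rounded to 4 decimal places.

Write A = D+L+U with D = diag(-10, -7, -8, -8, -10).
Gauss-Seidel: T = -(D+L)⁻¹U, row 0 first, T[0,1] = -(4)/(-10) = +0.4000; later rows by forward substitution.
  T[0,:] = [+0.0000, +0.4000, +0.6000, +0.4000, +0.6000]
  T[1,:] = [+0.0000, -0.2857, -1.2857, -0.4286, -0.1429]
  T[2,:] = [+0.0000, +0.1643, +0.8893, +0.0214, +0.7821]
  T[3,:] = [+0.0000, -0.1250, -0.9375, -0.1250, +0.3125]
  T[4,:] = [+0.0000, +0.4957, +1.9007, +0.5386, +0.4329]
|λ(T)| sorted: 1.6674, 1.0312, 0.1955, 0.0797, 0.0000.
ρ(T) = max|λ| = 1.6674; 1.6674 > 1, so it fails to converge.

1.6674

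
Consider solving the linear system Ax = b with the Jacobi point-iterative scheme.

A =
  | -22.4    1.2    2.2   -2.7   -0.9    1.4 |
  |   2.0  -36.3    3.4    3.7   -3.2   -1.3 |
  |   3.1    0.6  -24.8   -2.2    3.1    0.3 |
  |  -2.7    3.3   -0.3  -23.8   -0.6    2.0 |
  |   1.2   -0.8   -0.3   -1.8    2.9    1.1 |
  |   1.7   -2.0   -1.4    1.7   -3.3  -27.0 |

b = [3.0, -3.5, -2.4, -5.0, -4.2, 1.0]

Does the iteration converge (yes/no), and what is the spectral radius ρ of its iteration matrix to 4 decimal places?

yes, ρ = 0.3118

A = D + L + U where D = diag(-22.4, -36.3, -24.8, -23.8, 2.9, -27).
T_J = -D⁻¹(L+U): T[2,1] = -(0.6)/(-24.8) = +0.0242; T[2,2] = 0.
  T[0,:] = [+0.0000  +0.0536  +0.0982  -0.1205  -0.0402  +0.0625]
  T[1,:] = [+0.0551  +0.0000  +0.0937  +0.1019  -0.0882  -0.0358]
  T[2,:] = [+0.1250  +0.0242  +0.0000  -0.0887  +0.1250  +0.0121]
  T[3,:] = [-0.1134  +0.1387  -0.0126  +0.0000  -0.0252  +0.0840]
  T[4,:] = [-0.4138  +0.2759  +0.1034  +0.6207  +0.0000  -0.3793]
  T[5,:] = [+0.0630  -0.0741  -0.0519  +0.0630  -0.1222  +0.0000]
|eigenvalues of T|: 0.3118, 0.2253, 0.2253, 0.1717, 0.1544, 0.0406.
ρ(T) = max|λ| = 0.3118; 0.3118 < 1: convergent.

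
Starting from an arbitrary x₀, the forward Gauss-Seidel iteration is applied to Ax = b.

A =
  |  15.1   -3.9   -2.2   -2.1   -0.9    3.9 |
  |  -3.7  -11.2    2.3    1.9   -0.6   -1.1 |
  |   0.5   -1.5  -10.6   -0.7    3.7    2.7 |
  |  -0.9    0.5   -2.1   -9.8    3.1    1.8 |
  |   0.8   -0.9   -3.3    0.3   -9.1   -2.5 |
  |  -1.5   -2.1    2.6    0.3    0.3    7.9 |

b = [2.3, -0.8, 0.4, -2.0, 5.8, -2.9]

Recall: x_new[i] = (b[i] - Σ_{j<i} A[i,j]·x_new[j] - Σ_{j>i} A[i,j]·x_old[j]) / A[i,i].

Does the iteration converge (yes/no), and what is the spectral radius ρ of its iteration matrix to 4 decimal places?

yes, ρ = 0.4468

Let D = diag(15.1, -11.2, -10.6, -9.8, -9.1, 7.9); L, U the strict triangles.
T_GS = -(D+L)⁻¹U: row 0 first, T[0,4] = -(-0.9)/(15.1) = +0.0596; later rows by forward substitution.
  T[0,:] = [+0.0000, +0.2583, +0.1457, +0.1391, +0.0596, -0.2583]
  T[1,:] = [+0.0000, -0.0853, +0.1572, +0.1237, -0.0733, -0.0129]
  T[2,:] = [+0.0000, +0.0243, -0.0154, -0.0770, +0.3622, +0.2444]
  T[3,:] = [+0.0000, -0.0333, -0.0021, +0.0100, +0.2295, +0.1544]
  T[4,:] = [+0.0000, +0.0213, +0.0028, +0.0282, -0.1113, -0.3797]
  T[5,:] = [+0.0000, +0.0188, +0.0745, +0.0832, -0.1319, -0.1243]
moduli |λ_i(T)| = 0.4468, 0.1621, 0.1621, 0.1277, 0.0386, 0.0000.
ρ = 0.4468; 0.4468 < 1, so it converges for any x₀.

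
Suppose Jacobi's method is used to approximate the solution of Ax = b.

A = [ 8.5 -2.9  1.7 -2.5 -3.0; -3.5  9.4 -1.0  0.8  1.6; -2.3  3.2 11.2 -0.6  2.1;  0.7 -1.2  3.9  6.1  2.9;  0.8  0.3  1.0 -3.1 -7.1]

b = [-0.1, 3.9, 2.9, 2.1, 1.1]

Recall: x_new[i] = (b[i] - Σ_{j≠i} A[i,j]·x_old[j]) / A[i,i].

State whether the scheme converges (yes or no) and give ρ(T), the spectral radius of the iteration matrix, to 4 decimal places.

Split A = D + L + U, D = diag(8.5, 9.4, 11.2, 6.1, -7.1).
Jacobi T = -D⁻¹(L+U): T[0,1] = -(-2.9)/(8.5) = +0.3412; T[0,0] = 0.
  T[0,:] = [+0.0000 +0.3412 -0.2000 +0.2941 +0.3529]
  T[1,:] = [+0.3723 +0.0000 +0.1064 -0.0851 -0.1702]
  T[2,:] = [+0.2054 -0.2857 +0.0000 +0.0536 -0.1875]
  T[3,:] = [-0.1148 +0.1967 -0.6393 +0.0000 -0.4754]
  T[4,:] = [+0.1127 +0.0423 +0.1408 -0.4366 +0.0000]
|λ(T)| sorted: 0.5965, 0.3994, 0.3773, 0.3773, 0.3426.
spectral radius ρ = 0.5965; 0.5965 < 1: convergent.

yes, ρ = 0.5965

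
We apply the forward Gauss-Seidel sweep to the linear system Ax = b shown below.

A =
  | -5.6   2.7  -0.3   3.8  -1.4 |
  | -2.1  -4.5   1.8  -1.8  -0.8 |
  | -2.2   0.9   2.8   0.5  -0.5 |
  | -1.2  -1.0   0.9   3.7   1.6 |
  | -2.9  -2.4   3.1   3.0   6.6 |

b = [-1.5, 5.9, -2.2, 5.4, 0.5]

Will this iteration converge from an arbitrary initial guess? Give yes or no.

yes

Diagonal D = diag(-5.6, -4.5, 2.8, 3.7, 6.6); L, U strict lower/upper.
Gauss-Seidel: T = -(D+L)⁻¹U, row 0 first, T[0,4] = -(-1.4)/(-5.6) = -0.2500; later rows by forward substitution.
  T[0,:] = [+0.0000 +0.4821 -0.0536 +0.6786 -0.2500]
  T[1,:] = [+0.0000 -0.2250 +0.4250 -0.7167 -0.0611]
  T[2,:] = [+0.0000 +0.4511 -0.1787 +0.5849 +0.0018]
  T[3,:] = [+0.0000 -0.0142 +0.1410 -0.1159 -0.5305]
  T[4,:] = [+0.0000 -0.0754 +0.1509 -0.1845 +0.1082]
eigenvalue magnitudes: 0.9027, 0.2659, 0.1651, 0.1651, 0.0000.
ρ(T) = max|λ| = 0.9027; 0.9027 < 1, so it converges for any x₀.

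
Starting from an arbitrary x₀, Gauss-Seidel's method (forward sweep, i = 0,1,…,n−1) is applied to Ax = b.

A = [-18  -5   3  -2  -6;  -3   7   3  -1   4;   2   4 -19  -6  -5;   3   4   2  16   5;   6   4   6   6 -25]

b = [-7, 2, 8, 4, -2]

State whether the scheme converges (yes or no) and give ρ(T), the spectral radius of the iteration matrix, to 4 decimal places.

Let D = diag(-18, 7, -19, 16, -25); L, U the strict triangles.
T_GS = -(D+L)⁻¹U: row 0 first, T[0,1] = -(-5)/(-18) = -0.2778; later rows by forward substitution.
  T[0,:] = [+0.0000 -0.2778 +0.1667 -0.1111 -0.3333]
  T[1,:] = [+0.0000 -0.1190 -0.3571 +0.0952 -0.7143]
  T[2,:] = [+0.0000 -0.0543 -0.0576 -0.3074 -0.4486]
  T[3,:] = [+0.0000 +0.0886 +0.0652 +0.0355 -0.0154]
  T[4,:] = [+0.0000 -0.0775 -0.0153 -0.0767 -0.3056]
eigenvalue magnitudes: 0.5023, 0.1973, 0.1687, 0.1687, 0.0000.
spectral radius ρ = 0.5023; 0.5023 < 1, so it converges for any x₀.

yes, ρ = 0.5023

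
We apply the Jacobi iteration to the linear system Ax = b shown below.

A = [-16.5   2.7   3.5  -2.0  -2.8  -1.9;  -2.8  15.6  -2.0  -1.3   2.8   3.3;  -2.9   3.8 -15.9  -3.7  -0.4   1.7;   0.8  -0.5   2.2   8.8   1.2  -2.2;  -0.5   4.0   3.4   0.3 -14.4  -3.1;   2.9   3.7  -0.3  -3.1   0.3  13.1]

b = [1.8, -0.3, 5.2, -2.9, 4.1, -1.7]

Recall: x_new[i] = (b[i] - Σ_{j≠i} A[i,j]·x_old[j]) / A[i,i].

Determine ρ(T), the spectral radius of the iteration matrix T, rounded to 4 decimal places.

0.5141

A = D + L + U where D = diag(-16.5, 15.6, -15.9, 8.8, -14.4, 13.1).
T_J = -D⁻¹(L+U): T[4,0] = -(-0.5)/(-14.4) = -0.0347; T[4,4] = 0.
  T[0,:] = [+0.0000  +0.1636  +0.2121  -0.1212  -0.1697  -0.1152]
  T[1,:] = [+0.1795  +0.0000  +0.1282  +0.0833  -0.1795  -0.2115]
  T[2,:] = [-0.1824  +0.2390  +0.0000  -0.2327  -0.0252  +0.1069]
  T[3,:] = [-0.0909  +0.0568  -0.2500  +0.0000  -0.1364  +0.2500]
  T[4,:] = [-0.0347  +0.2778  +0.2361  +0.0208  +0.0000  -0.2153]
  T[5,:] = [-0.2214  -0.2824  +0.0229  +0.2366  -0.0229  +0.0000]
|eigenvalues of T|: 0.5141, 0.4260, 0.2279, 0.2279, 0.1135, 0.1135.
ρ = 0.5141; 0.5141 < 1, so it converges for any x₀.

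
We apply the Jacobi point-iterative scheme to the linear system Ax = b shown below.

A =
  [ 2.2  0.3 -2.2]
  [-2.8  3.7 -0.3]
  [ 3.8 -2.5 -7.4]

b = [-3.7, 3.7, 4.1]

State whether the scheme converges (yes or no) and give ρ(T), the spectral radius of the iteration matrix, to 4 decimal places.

yes, ρ = 0.8344

Let D = diag(2.2, 3.7, -7.4); L, U the strict triangles.
T_J = -D⁻¹(L+U): T[1,2] = -(-0.3)/(3.7) = +0.0811; T[1,1] = 0.
  T[0,:] = [+0.0000  -0.1364  +1.0000]
  T[1,:] = [+0.7568  +0.0000  +0.0811]
  T[2,:] = [+0.5135  -0.3378  +0.0000]
eigenvalue magnitudes: 0.8344, 0.5597, 0.5597.
spectral radius ρ = 0.8344; 0.8344 < 1, so it converges for any x₀.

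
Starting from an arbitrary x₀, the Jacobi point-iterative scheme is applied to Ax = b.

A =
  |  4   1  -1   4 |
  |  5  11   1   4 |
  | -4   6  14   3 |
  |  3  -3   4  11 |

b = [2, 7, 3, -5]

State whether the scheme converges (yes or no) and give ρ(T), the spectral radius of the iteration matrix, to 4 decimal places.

yes, ρ = 0.8899

Split A = D + L + U, D = diag(4, 11, 14, 11).
Jacobi T = -D⁻¹(L+U): T[0,2] = -(-1)/(4) = +0.2500; T[0,0] = 0.
  T[0,:] = [+0.0000 -0.2500 +0.2500 -1.0000]
  T[1,:] = [-0.4545 +0.0000 -0.0909 -0.3636]
  T[2,:] = [+0.2857 -0.4286 +0.0000 -0.2143]
  T[3,:] = [-0.2727 +0.2727 -0.3636 +0.0000]
moduli |λ_i(T)| = 0.8899, 0.4960, 0.3479, 0.3479.
ρ(T) = max|λ| = 0.8899; 0.8899 < 1: convergent.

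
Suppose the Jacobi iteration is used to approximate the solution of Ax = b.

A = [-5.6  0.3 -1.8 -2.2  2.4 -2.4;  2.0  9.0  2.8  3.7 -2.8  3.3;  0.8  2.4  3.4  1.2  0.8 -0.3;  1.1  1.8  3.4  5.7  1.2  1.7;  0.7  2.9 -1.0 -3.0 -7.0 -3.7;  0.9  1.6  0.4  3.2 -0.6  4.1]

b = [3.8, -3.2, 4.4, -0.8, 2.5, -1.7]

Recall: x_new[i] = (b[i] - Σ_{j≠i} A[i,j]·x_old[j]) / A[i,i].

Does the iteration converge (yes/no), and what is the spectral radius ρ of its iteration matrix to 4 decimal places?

Let D = diag(-5.6, 9, 3.4, 5.7, -7, 4.1); L, U the strict triangles.
Jacobi: T = -D⁻¹(L+U), T[4,2] = -(-1)/(-7) = -0.1429; T[4,4] = 0.
  T[0,:] = [+0.0000  +0.0536  -0.3214  -0.3929  +0.4286  -0.4286]
  T[1,:] = [-0.2222  +0.0000  -0.3111  -0.4111  +0.3111  -0.3667]
  T[2,:] = [-0.2353  -0.7059  +0.0000  -0.3529  -0.2353  +0.0882]
  T[3,:] = [-0.1930  -0.3158  -0.5965  +0.0000  -0.2105  -0.2982]
  T[4,:] = [+0.1000  +0.4143  -0.1429  -0.4286  +0.0000  -0.5286]
  T[5,:] = [-0.2195  -0.3902  -0.0976  -0.7805  +0.1463  +0.0000]
|eigenvalues of T|: 1.2807, 0.8410, 0.4105, 0.3542, 0.3542, 0.1683.
ρ = 1.2807; 1.2807 > 1, so it fails to converge.

no, ρ = 1.2807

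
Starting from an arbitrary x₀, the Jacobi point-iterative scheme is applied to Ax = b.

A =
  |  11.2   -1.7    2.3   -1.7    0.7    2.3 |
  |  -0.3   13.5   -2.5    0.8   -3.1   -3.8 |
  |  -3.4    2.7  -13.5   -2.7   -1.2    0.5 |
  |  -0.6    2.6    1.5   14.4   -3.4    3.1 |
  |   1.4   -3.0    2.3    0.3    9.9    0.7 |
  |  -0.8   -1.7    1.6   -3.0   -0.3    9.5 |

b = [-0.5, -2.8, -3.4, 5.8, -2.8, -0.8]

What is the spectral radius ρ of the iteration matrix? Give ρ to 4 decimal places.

0.5866

Write A = D+L+U with D = diag(11.2, 13.5, -13.5, 14.4, 9.9, 9.5).
T_J = -D⁻¹(L+U): T[2,0] = -(-3.4)/(-13.5) = -0.2519; T[2,2] = 0.
  T[0,:] = [+0.0000 +0.1518 -0.2054 +0.1518 -0.0625 -0.2054]
  T[1,:] = [+0.0222 +0.0000 +0.1852 -0.0593 +0.2296 +0.2815]
  T[2,:] = [-0.2519 +0.2000 +0.0000 -0.2000 -0.0889 +0.0370]
  T[3,:] = [+0.0417 -0.1806 -0.1042 +0.0000 +0.2361 -0.2153]
  T[4,:] = [-0.1414 +0.3030 -0.2323 -0.0303 +0.0000 -0.0707]
  T[5,:] = [+0.0842 +0.1789 -0.1684 +0.3158 +0.0316 +0.0000]
|λ(T)| sorted: 0.5866, 0.2083, 0.2083, 0.1921, 0.1921, 0.0796.
spectral radius ρ = 0.5866; 0.5866 < 1 ⇒ converges.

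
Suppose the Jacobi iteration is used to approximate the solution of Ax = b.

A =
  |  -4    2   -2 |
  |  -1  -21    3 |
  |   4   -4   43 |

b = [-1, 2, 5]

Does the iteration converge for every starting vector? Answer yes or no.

yes

Diagonal D = diag(-4, -21, 43); L, U strict lower/upper.
Jacobi: T = -D⁻¹(L+U), T[0,1] = -(2)/(-4) = +0.5000; T[0,0] = 0.
  T[0,:] = [+0.0000  +0.5000  -0.5000]
  T[1,:] = [-0.0476  +0.0000  +0.1429]
  T[2,:] = [-0.0930  +0.0930  +0.0000]
eigenvalue magnitudes: 0.2343, 0.1375, 0.1375.
ρ(T) = max|λ| = 0.2343; 0.2343 < 1, so it converges for any x₀.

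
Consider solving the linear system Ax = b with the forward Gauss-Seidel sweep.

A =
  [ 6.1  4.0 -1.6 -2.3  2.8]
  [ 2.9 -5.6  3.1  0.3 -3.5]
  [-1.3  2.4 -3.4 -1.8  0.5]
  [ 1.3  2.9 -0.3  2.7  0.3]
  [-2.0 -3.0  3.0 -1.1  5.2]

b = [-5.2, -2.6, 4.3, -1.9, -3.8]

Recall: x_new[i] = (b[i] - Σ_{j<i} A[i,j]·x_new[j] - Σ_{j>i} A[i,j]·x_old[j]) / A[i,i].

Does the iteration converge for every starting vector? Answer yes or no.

no

Split A = D + L + U, D = diag(6.1, -5.6, -3.4, 2.7, 5.2).
GS T = -(D+L)⁻¹U: row 0 first, T[0,3] = -(-2.3)/(6.1) = +0.3770; later rows by forward substitution.
  T[0,:] = [+0.0000 -0.6557 +0.2623 +0.3770 -0.4590]
  T[1,:] = [+0.0000 -0.3396 +0.6894 +0.2488 -0.8627]
  T[2,:] = [+0.0000 +0.0110 +0.3863 -0.4979 -0.2864]
  T[3,:] = [+0.0000 +0.6817 -0.8238 -0.5041 +1.0047]
  T[4,:] = [+0.0000 -0.3103 +0.1014 +0.4692 -0.2965]
|λ(T)| sorted: 1.6140, 0.7565, 0.1488, 0.0452, 0.0000.
ρ(T) = max|λ| = 1.6140; 1.6140 > 1: divergent.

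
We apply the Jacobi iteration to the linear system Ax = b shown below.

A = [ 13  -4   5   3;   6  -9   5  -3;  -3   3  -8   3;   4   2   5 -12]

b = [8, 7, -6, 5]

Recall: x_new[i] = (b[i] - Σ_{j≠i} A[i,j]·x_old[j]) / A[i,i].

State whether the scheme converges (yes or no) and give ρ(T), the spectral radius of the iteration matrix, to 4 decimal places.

Write A = D+L+U with D = diag(13, -9, -8, -12).
Jacobi: T = -D⁻¹(L+U), T[0,2] = -(5)/(13) = -0.3846; T[0,0] = 0.
  T[0,:] = [+0.0000, +0.3077, -0.3846, -0.2308]
  T[1,:] = [+0.6667, +0.0000, +0.5556, -0.3333]
  T[2,:] = [-0.3750, +0.3750, +0.0000, +0.3750]
  T[3,:] = [+0.3333, +0.1667, +0.4167, +0.0000]
moduli |λ_i(T)| = 0.9301, 0.4789, 0.4789, 0.0626.
spectral radius ρ = 0.9301; 0.9301 < 1, so it converges for any x₀.

yes, ρ = 0.9301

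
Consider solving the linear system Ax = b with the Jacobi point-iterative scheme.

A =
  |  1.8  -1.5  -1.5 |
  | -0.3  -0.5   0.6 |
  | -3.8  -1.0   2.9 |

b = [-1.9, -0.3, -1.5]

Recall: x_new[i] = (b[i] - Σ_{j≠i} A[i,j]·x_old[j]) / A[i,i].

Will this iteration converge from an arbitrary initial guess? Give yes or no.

no

A = D + L + U where D = diag(1.8, -0.5, 2.9).
Jacobi: T = -D⁻¹(L+U), T[0,1] = -(-1.5)/(1.8) = +0.8333; T[0,0] = 0.
  T[0,:] = [+0.0000 +0.8333 +0.8333]
  T[1,:] = [-0.6000 +0.0000 +1.2000]
  T[2,:] = [+1.3103 +0.3448 +0.0000]
moduli |λ_i(T)| = 1.3579, 0.9154, 0.9154.
ρ(T) = max|λ| = 1.3579; 1.3579 > 1, so it fails to converge.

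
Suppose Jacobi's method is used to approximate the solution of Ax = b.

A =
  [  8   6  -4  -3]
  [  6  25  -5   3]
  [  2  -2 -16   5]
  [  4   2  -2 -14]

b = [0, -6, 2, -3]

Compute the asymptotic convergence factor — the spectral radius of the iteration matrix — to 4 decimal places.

A = D + L + U where D = diag(8, 25, -16, -14).
Jacobi T = -D⁻¹(L+U): T[1,2] = -(-5)/(25) = +0.2000; T[1,1] = 0.
  T[0,:] = [+0.0000  -0.7500  +0.5000  +0.3750]
  T[1,:] = [-0.2400  +0.0000  +0.2000  -0.1200]
  T[2,:] = [+0.1250  -0.1250  +0.0000  +0.3125]
  T[3,:] = [+0.2857  +0.1429  -0.1429  +0.0000]
eigenvalue magnitudes: 0.5795, 0.3627, 0.3627, 0.0878.
spectral radius ρ = 0.5795; 0.5795 < 1 ⇒ converges.

0.5795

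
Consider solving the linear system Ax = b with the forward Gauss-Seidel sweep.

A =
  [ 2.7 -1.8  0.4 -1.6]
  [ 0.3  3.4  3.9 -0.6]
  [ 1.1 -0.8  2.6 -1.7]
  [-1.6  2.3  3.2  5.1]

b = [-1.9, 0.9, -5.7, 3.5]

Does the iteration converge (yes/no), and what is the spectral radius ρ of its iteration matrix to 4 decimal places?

Write A = D+L+U with D = diag(2.7, 3.4, 2.6, 5.1).
T_GS = -(D+L)⁻¹U: row 0 first, T[0,1] = -(-1.8)/(2.7) = +0.6667; later rows by forward substitution.
  T[0,:] = [+0.0000 +0.6667 -0.1481 +0.5926]
  T[1,:] = [+0.0000 -0.0588 -1.1340 +0.1242]
  T[2,:] = [+0.0000 -0.3002 -0.2862 +0.4413]
  T[3,:] = [+0.0000 +0.4240 +0.6445 -0.1470]
moduli |λ_i(T)| = 1.1446, 0.3702, 0.3702, 0.0000.
ρ = 1.1446; 1.1446 > 1: divergent.

no, ρ = 1.1446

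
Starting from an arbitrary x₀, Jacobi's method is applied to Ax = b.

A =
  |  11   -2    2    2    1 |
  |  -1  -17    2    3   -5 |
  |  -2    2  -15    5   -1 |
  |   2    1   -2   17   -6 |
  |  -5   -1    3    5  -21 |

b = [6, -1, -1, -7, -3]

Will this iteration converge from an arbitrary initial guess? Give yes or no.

yes

Write A = D+L+U with D = diag(11, -17, -15, 17, -21).
Jacobi: T = -D⁻¹(L+U), T[4,0] = -(-5)/(-21) = -0.2381; T[4,4] = 0.
  T[0,:] = [+0.0000  +0.1818  -0.1818  -0.1818  -0.0909]
  T[1,:] = [-0.0588  +0.0000  +0.1176  +0.1765  -0.2941]
  T[2,:] = [-0.1333  +0.1333  +0.0000  +0.3333  -0.0667]
  T[3,:] = [-0.1176  -0.0588  +0.1176  +0.0000  +0.3529]
  T[4,:] = [-0.2381  -0.0476  +0.1429  +0.2381  +0.0000]
|roots of det(T-λI)|: 0.5226, 0.2279, 0.2279, 0.2248, 0.0911.
ρ = 0.5226; 0.5226 < 1 ⇒ converges.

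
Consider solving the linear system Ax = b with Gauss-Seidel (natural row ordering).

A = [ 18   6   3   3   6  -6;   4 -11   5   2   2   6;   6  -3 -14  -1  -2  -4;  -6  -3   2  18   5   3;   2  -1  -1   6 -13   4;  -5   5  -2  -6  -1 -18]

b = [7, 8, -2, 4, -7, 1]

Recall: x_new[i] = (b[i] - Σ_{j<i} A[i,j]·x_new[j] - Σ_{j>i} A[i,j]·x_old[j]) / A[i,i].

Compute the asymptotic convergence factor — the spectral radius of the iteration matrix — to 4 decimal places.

A = D + L + U where D = diag(18, -11, -14, 18, -13, -18).
GS T = -(D+L)⁻¹U: row 0 first, T[0,2] = -(3)/(18) = -0.1667; later rows by forward substitution.
  T[0,:] = [+0.0000  -0.3333  -0.1667  -0.1667  -0.3333  +0.3333]
  T[1,:] = [+0.0000  -0.1212  +0.3939  +0.1212  +0.0606  +0.6667]
  T[2,:] = [+0.0000  -0.1169  -0.1558  -0.1688  -0.2987  -0.2857]
  T[3,:] = [+0.0000  -0.1183  +0.0274  -0.0166  -0.3456  +0.0873]
  T[4,:] = [+0.0000  -0.0876  -0.0313  -0.0296  -0.1925  +0.3700]
  T[5,:] = [+0.0000  +0.1162  +0.1656  +0.1059  +0.2685  +0.0747]
eigenvalue magnitudes: 0.5498, 0.2198, 0.2198, 0.1196, 0.0808, 0.0000.
ρ(T) = max|λ| = 0.5498; 0.5498 < 1: convergent.

0.5498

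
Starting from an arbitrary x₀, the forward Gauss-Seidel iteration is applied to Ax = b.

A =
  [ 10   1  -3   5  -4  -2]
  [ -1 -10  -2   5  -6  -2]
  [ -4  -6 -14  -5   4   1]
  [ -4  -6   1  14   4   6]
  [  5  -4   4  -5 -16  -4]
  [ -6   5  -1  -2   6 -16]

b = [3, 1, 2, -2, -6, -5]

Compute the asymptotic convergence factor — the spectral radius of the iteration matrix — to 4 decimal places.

A = D + L + U where D = diag(10, -10, -14, 14, -16, -16).
GS T = -(D+L)⁻¹U: row 0 first, T[0,3] = -(5)/(10) = -0.5000; later rows by forward substitution.
  T[0,:] = [+0.0000  -0.1000  +0.3000  -0.5000  +0.4000  +0.2000]
  T[1,:] = [+0.0000  +0.0100  -0.2300  +0.5500  -0.6400  -0.2200]
  T[2,:] = [+0.0000  +0.0243  +0.0129  -0.4500  +0.4457  +0.1086]
  T[3,:] = [+0.0000  -0.0260  -0.0138  +0.1250  -0.4776  -0.4735]
  T[4,:] = [+0.0000  -0.0195  +0.1588  -0.4453  +0.5457  +0.0426]
  T[5,:] = [+0.0000  +0.0350  -0.1239  +0.2049  -0.1135  -0.0754]
eigenvalue magnitudes: 0.8420, 0.2226, 0.2226, 0.1608, 0.0285, 0.0000.
spectral radius ρ = 0.8420; 0.8420 < 1 ⇒ converges.

0.8420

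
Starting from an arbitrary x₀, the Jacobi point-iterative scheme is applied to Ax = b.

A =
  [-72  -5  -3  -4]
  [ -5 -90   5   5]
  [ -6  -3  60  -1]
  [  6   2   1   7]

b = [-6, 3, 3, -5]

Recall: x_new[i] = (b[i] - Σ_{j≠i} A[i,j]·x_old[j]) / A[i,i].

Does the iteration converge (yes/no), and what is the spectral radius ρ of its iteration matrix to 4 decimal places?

yes, ρ = 0.2163

Split A = D + L + U, D = diag(-72, -90, 60, 7).
Jacobi T = -D⁻¹(L+U): T[1,3] = -(5)/(-90) = +0.0556; T[1,1] = 0.
  T[0,:] = [+0.0000 -0.0694 -0.0417 -0.0556]
  T[1,:] = [-0.0556 +0.0000 +0.0556 +0.0556]
  T[2,:] = [+0.1000 +0.0500 +0.0000 +0.0167]
  T[3,:] = [-0.8571 -0.2857 -0.1429 +0.0000]
eigenvalue magnitudes: 0.2163, 0.1073, 0.0570, 0.0570.
spectral radius ρ = 0.2163; 0.2163 < 1 ⇒ converges.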